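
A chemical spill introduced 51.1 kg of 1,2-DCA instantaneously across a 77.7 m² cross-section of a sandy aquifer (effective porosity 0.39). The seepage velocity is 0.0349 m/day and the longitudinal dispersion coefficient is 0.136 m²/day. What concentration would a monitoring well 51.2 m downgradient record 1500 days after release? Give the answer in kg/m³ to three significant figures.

0.0333 kg/m³

For an instantaneous plane source, C(x,t) = M/(n_e·A·√(4πDt)) · exp(−(x−vt)²/(4Dt)), with n_e·A the pore (flow) area.
Plume center vt = 0.0349 × 1500 = 52.35 m, so the well at 51.2 m is 1.15 m upgradient of the peak.
√(4πDt) = 50.63 m, giving peak height M/(n_e·A·√(4πDt)) = 51.1/(0.39 × 77.7 × 50.63) = 0.03331 kg/m³.
(x−vt)²/(4Dt) = (-1.15)²/(4 × 0.136 × 1500) = 0.001621; exp(−0.001621) = 0.9984.
C = 0.03331 × 0.9984 = 0.0333 kg/m³.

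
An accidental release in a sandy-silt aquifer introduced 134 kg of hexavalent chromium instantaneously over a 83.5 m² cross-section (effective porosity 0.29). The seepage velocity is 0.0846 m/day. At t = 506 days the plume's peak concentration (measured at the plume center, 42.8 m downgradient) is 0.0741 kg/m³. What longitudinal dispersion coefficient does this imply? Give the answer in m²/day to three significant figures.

At the plume center C_max = M/(n_e·A·√(4πDt)), so D = M²/(4πt·(n_e·A·C_max)²).
n_e·A·C_max = 0.29 × 83.5 × 0.0741 = 1.794 kg/m.
D = 134²/(4π × 506 × 1.794²) = 0.877 m²/day.

0.877 m²/day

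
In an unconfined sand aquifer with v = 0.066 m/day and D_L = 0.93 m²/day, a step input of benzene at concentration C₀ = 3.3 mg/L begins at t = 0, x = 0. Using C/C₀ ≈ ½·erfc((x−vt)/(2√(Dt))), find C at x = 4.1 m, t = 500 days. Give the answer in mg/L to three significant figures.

2.73 mg/L

For a continuous step input, C/C₀ ≈ ½·erfc((x−vt)/(2√(Dt))).
vt = 0.066 × 500 = 33 m and 2√(Dt) = 2√(0.93 × 500) = 43.13 m.
Argument (x−vt)/(2√(Dt)) = (4.1 − 33)/43.13 = -0.6701; ½·erfc(-0.6701) = 0.8283.
C = 3.3 × 0.8283 = 2.73 mg/L.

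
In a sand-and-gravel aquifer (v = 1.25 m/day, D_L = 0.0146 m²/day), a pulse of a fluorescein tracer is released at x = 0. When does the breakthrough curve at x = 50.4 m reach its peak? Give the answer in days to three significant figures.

40.3 days

For the 1D instantaneous-source solution, setting ∂C/∂t = 0 at fixed x gives v²t² + 2Dt − x² = 0, so t = (√(D² + v²x²) − D)/v².
√(D² + v²x²) = √(0.0146² + 1.25² × 50.4²) = 63.00; v² = 1.5625.
t = (63.00 − 0.0146)/1.5625 = 40.3 days (vs. the pure-advection estimate x/v = 40.3 d).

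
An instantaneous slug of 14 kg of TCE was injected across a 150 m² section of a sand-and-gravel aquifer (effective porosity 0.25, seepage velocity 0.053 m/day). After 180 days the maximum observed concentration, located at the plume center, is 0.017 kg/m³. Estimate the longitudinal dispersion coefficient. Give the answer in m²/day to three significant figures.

At the plume center C_max = M/(n_e·A·√(4πDt)), so D = M²/(4πt·(n_e·A·C_max)²).
n_e·A·C_max = 0.25 × 150 × 0.017 = 0.6375 kg/m.
D = 14²/(4π × 180 × 0.6375²) = 0.213 m²/day.

0.213 m²/day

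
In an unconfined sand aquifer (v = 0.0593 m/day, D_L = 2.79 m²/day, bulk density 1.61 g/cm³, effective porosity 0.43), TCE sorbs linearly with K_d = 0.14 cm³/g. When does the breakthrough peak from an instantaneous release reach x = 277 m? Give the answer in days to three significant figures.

Retardation factor R = 1 + ρ_b·K_d/n = 1 + 1.61 × 0.14/0.43 = 1.524.
Sorption retards both mechanisms: v_R = v/R = 0.03891 m/day, D_R = D/R = 1.831 m²/day.
Peak time from v_R²t² + 2D_R t − x² = 0: t = (√(D_R² + v_R²x²) − D_R)/v_R².
√(D_R² + v_R²x²) = √(1.831² + 0.03891² × 277²) = 10.93; v_R² = 0.001514.
t = (10.93 − 1.831)/0.001514 = 6010 days.

6010 days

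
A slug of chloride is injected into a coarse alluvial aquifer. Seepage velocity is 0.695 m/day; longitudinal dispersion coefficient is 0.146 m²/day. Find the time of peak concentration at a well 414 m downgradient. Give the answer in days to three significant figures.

595 days

For the 1D instantaneous-source solution, setting ∂C/∂t = 0 at fixed x gives v²t² + 2Dt − x² = 0, so t = (√(D² + v²x²) − D)/v².
√(D² + v²x²) = √(0.146² + 0.695² × 414²) = 287.7; v² = 0.483025.
t = (287.7 − 0.146)/0.483025 = 595 days (vs. the pure-advection estimate x/v = 596 d).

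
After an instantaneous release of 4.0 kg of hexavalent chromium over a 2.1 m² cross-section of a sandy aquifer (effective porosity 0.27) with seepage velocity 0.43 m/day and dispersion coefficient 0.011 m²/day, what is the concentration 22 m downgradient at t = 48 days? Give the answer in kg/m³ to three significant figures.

1.14 kg/m³

For an instantaneous plane source, C(x,t) = M/(n_e·A·√(4πDt)) · exp(−(x−vt)²/(4Dt)), with n_e·A the pore (flow) area.
Plume center vt = 0.43 × 48 = 20.64 m, so the well at 22 m is 1.36 m downgradient of the peak.
√(4πDt) = 2.576 m, giving peak height M/(n_e·A·√(4πDt)) = 4.0/(0.27 × 2.1 × 2.576) = 2.739 kg/m³.
(x−vt)²/(4Dt) = (1.36)²/(4 × 0.011 × 48) = 0.8758; exp(−0.8758) = 0.4165.
C = 2.739 × 0.4165 = 1.14 kg/m³.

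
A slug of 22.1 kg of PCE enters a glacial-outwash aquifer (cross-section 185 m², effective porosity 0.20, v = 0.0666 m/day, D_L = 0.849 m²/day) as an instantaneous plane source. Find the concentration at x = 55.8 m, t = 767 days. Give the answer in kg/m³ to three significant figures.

For an instantaneous plane source, C(x,t) = M/(n_e·A·√(4πDt)) · exp(−(x−vt)²/(4Dt)), with n_e·A the pore (flow) area.
Plume center vt = 0.0666 × 767 = 51.0822 m, so the well at 55.8 m is 4.7178 m downgradient of the peak.
√(4πDt) = 90.46 m, giving peak height M/(n_e·A·√(4πDt)) = 22.1/(0.20 × 185 × 90.46) = 0.006603 kg/m³.
(x−vt)²/(4Dt) = (4.7178)²/(4 × 0.849 × 767) = 0.008545; exp(−0.008545) = 0.9915.
C = 0.006603 × 0.9915 = 0.00655 kg/m³.

0.00655 kg/m³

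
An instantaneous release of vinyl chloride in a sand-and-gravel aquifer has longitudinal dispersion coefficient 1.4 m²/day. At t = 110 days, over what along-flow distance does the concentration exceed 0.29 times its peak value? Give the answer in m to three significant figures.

55.2 m

The plume is Gaussian with σ = √(2Dt) = √(2 × 1.4 × 110) = 17.55 m.
C/C_peak = exp(−Δx²/(2σ²)) = 0.29 ⇒ Δx = σ·√(−2 ln 0.29) = 17.55 × 1.573 = 27.61 m.
Width = 2Δx = 55.2 m.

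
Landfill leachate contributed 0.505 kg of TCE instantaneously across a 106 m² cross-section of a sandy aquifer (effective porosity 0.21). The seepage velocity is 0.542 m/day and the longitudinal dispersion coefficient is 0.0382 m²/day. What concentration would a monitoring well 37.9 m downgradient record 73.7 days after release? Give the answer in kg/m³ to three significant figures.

0.00263 kg/m³

For an instantaneous plane source, C(x,t) = M/(n_e·A·√(4πDt)) · exp(−(x−vt)²/(4Dt)), with n_e·A the pore (flow) area.
Plume center vt = 0.542 × 73.7 = 39.9454 m, so the well at 37.9 m is 2.0454 m upgradient of the peak.
√(4πDt) = 5.948 m, giving peak height M/(n_e·A·√(4πDt)) = 0.505/(0.21 × 106 × 5.948) = 0.003814 kg/m³.
(x−vt)²/(4Dt) = (-2.0454)²/(4 × 0.0382 × 73.7) = 0.3715; exp(−0.3715) = 0.6897.
C = 0.003814 × 0.6897 = 0.00263 kg/m³.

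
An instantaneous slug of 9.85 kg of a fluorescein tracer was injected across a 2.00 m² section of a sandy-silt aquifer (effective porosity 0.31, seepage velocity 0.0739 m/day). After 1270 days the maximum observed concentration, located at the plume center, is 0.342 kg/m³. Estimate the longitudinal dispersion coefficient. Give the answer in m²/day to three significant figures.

0.135 m²/day

At the plume center C_max = M/(n_e·A·√(4πDt)), so D = M²/(4πt·(n_e·A·C_max)²).
n_e·A·C_max = 0.31 × 2.00 × 0.342 = 0.2120 kg/m.
D = 9.85²/(4π × 1270 × 0.2120²) = 0.135 m²/day.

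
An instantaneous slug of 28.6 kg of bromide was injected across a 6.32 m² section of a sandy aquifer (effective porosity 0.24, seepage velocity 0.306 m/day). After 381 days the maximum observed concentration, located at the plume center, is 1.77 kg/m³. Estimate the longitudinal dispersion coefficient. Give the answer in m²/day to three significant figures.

0.0237 m²/day

At the plume center C_max = M/(n_e·A·√(4πDt)), so D = M²/(4πt·(n_e·A·C_max)²).
n_e·A·C_max = 0.24 × 6.32 × 1.77 = 2.685 kg/m.
D = 28.6²/(4π × 381 × 2.685²) = 0.0237 m²/day.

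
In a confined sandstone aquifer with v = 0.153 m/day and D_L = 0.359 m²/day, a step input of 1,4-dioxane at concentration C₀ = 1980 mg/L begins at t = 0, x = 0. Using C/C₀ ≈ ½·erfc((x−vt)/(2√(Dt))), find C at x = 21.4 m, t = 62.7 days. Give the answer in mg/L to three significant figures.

77.7 mg/L

For a continuous step input, C/C₀ ≈ ½·erfc((x−vt)/(2√(Dt))).
vt = 0.153 × 62.7 = 9.5931 m and 2√(Dt) = 2√(0.359 × 62.7) = 9.489 m.
Argument (x−vt)/(2√(Dt)) = (21.4 − 9.5931)/9.489 = 1.244; ½·erfc(1.244) = 0.03926.
C = 1980 × 0.03926 = 77.7 mg/L.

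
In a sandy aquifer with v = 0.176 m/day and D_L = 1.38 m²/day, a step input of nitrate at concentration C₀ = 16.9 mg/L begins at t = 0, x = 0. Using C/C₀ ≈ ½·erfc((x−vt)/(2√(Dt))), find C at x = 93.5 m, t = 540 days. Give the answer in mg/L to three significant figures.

8.72 mg/L

For a continuous step input, C/C₀ ≈ ½·erfc((x−vt)/(2√(Dt))).
vt = 0.176 × 540 = 95.04 m and 2√(Dt) = 2√(1.38 × 540) = 54.60 m.
Argument (x−vt)/(2√(Dt)) = (93.5 − 95.04)/54.60 = -0.02821; ½·erfc(-0.02821) = 0.5159.
C = 16.9 × 0.5159 = 8.72 mg/L.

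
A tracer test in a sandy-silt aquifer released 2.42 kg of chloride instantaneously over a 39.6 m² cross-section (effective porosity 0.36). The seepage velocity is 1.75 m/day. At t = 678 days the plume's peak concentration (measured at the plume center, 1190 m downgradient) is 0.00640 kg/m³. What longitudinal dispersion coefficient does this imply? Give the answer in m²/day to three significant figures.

At the plume center C_max = M/(n_e·A·√(4πDt)), so D = M²/(4πt·(n_e·A·C_max)²).
n_e·A·C_max = 0.36 × 39.6 × 0.00640 = 0.09124 kg/m.
D = 2.42²/(4π × 678 × 0.09124²) = 0.0826 m²/day.

0.0826 m²/day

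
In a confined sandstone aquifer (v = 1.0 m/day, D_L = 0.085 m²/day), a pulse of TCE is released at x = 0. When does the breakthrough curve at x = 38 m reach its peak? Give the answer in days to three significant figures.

For the 1D instantaneous-source solution, setting ∂C/∂t = 0 at fixed x gives v²t² + 2Dt − x² = 0, so t = (√(D² + v²x²) − D)/v².
√(D² + v²x²) = √(0.085² + 1.0² × 38²) = 38.00; v² = 1.
t = (38.00 − 0.085)/1 = 37.9 days (vs. the pure-advection estimate x/v = 38.0 d).

37.9 days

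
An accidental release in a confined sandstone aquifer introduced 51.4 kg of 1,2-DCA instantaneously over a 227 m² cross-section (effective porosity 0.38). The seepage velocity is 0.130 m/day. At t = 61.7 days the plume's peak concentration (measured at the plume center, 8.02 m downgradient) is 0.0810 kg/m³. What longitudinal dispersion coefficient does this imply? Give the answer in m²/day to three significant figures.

0.0698 m²/day

At the plume center C_max = M/(n_e·A·√(4πDt)), so D = M²/(4πt·(n_e·A·C_max)²).
n_e·A·C_max = 0.38 × 227 × 0.0810 = 6.987 kg/m.
D = 51.4²/(4π × 61.7 × 6.987²) = 0.0698 m²/day.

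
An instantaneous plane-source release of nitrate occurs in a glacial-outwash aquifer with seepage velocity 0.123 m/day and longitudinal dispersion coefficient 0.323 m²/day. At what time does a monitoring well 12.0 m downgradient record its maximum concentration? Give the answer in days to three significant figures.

For the 1D instantaneous-source solution, setting ∂C/∂t = 0 at fixed x gives v²t² + 2Dt − x² = 0, so t = (√(D² + v²x²) − D)/v².
√(D² + v²x²) = √(0.323² + 0.123² × 12.0²) = 1.511; v² = 0.015129.
t = (1.511 − 0.323)/0.015129 = 78.5 days (vs. the pure-advection estimate x/v = 97.6 d).

78.5 days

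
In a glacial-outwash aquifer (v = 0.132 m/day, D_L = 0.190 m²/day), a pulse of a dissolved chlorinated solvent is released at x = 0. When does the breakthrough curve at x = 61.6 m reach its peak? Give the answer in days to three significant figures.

For the 1D instantaneous-source solution, setting ∂C/∂t = 0 at fixed x gives v²t² + 2Dt − x² = 0, so t = (√(D² + v²x²) − D)/v².
√(D² + v²x²) = √(0.190² + 0.132² × 61.6²) = 8.133; v² = 0.017424.
t = (8.133 − 0.190)/0.017424 = 456 days (vs. the pure-advection estimate x/v = 467 d).

456 days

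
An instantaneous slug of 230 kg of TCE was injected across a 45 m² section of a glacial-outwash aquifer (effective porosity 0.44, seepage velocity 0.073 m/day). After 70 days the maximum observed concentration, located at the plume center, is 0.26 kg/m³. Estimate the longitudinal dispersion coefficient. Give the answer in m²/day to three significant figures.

At the plume center C_max = M/(n_e·A·√(4πDt)), so D = M²/(4πt·(n_e·A·C_max)²).
n_e·A·C_max = 0.44 × 45 × 0.26 = 5.148 kg/m.
D = 230²/(4π × 70 × 5.148²) = 2.27 m²/day.

2.27 m²/day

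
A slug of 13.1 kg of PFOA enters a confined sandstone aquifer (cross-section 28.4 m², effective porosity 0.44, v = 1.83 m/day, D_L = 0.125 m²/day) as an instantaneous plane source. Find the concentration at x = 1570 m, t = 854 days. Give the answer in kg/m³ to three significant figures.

For an instantaneous plane source, C(x,t) = M/(n_e·A·√(4πDt)) · exp(−(x−vt)²/(4Dt)), with n_e·A the pore (flow) area.
Plume center vt = 1.83 × 854 = 1562.82 m, so the well at 1570 m is 7.18 m downgradient of the peak.
√(4πDt) = 36.63 m, giving peak height M/(n_e·A·√(4πDt)) = 13.1/(0.44 × 28.4 × 36.63) = 0.02862 kg/m³.
(x−vt)²/(4Dt) = (7.18)²/(4 × 0.125 × 854) = 0.1207; exp(−0.1207) = 0.8863.
C = 0.02862 × 0.8863 = 0.0254 kg/m³.

0.0254 kg/m³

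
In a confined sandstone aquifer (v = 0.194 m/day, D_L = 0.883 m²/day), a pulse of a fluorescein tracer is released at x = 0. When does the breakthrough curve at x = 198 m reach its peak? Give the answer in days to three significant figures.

For the 1D instantaneous-source solution, setting ∂C/∂t = 0 at fixed x gives v²t² + 2Dt − x² = 0, so t = (√(D² + v²x²) − D)/v².
√(D² + v²x²) = √(0.883² + 0.194² × 198²) = 38.42; v² = 0.037636.
t = (38.42 − 0.883)/0.037636 = 997 days (vs. the pure-advection estimate x/v = 1020 d).

997 days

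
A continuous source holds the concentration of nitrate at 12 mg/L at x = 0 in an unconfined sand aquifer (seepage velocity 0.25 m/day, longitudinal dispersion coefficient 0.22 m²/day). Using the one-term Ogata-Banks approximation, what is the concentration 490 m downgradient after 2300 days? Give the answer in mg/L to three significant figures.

For a continuous step input, C/C₀ ≈ ½·erfc((x−vt)/(2√(Dt))).
vt = 0.25 × 2300 = 575 m and 2√(Dt) = 2√(0.22 × 2300) = 44.99 m.
Argument (x−vt)/(2√(Dt)) = (490 − 575)/44.99 = -1.889; ½·erfc(-1.889) = 0.9962.
C = 12 × 0.9962 = 12.0 mg/L.

12.0 mg/L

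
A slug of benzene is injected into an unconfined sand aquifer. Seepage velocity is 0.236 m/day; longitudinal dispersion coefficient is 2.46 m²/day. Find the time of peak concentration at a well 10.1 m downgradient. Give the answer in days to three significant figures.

17.3 days

For the 1D instantaneous-source solution, setting ∂C/∂t = 0 at fixed x gives v²t² + 2Dt − x² = 0, so t = (√(D² + v²x²) − D)/v².
√(D² + v²x²) = √(2.46² + 0.236² × 10.1²) = 3.425; v² = 0.055696.
t = (3.425 − 2.46)/0.055696 = 17.3 days (vs. the pure-advection estimate x/v = 42.8 d).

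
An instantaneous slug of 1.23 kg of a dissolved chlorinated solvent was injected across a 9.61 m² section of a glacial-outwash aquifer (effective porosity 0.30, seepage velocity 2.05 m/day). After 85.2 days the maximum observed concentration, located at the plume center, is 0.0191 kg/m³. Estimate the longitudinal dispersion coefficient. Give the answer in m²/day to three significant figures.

0.466 m²/day

At the plume center C_max = M/(n_e·A·√(4πDt)), so D = M²/(4πt·(n_e·A·C_max)²).
n_e·A·C_max = 0.30 × 9.61 × 0.0191 = 0.05507 kg/m.
D = 1.23²/(4π × 85.2 × 0.05507²) = 0.466 m²/day.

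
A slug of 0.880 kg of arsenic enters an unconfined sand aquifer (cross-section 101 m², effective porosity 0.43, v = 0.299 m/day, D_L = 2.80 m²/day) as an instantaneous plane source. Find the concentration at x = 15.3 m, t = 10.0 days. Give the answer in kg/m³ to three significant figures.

0.000279 kg/m³

For an instantaneous plane source, C(x,t) = M/(n_e·A·√(4πDt)) · exp(−(x−vt)²/(4Dt)), with n_e·A the pore (flow) area.
Plume center vt = 0.299 × 10.0 = 2.99 m, so the well at 15.3 m is 12.31 m downgradient of the peak.
√(4πDt) = 18.76 m, giving peak height M/(n_e·A·√(4πDt)) = 0.880/(0.43 × 101 × 18.76) = 0.001080 kg/m³.
(x−vt)²/(4Dt) = (12.31)²/(4 × 2.80 × 10.0) = 1.353; exp(−1.353) = 0.2585.
C = 0.001080 × 0.2585 = 0.000279 kg/m³.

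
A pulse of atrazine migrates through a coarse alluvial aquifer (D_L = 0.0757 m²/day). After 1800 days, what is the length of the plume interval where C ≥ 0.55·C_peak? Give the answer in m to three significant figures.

36.1 m

The plume is Gaussian with σ = √(2Dt) = √(2 × 0.0757 × 1800) = 16.51 m.
C/C_peak = exp(−Δx²/(2σ²)) = 0.55 ⇒ Δx = σ·√(−2 ln 0.55) = 16.51 × 1.093 = 18.05 m.
Width = 2Δx = 36.1 m.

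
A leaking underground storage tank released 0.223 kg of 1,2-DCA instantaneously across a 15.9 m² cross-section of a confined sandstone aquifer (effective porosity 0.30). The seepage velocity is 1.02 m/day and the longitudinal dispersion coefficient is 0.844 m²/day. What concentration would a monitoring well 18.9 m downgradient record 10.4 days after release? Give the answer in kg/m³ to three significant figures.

0.000628 kg/m³

For an instantaneous plane source, C(x,t) = M/(n_e·A·√(4πDt)) · exp(−(x−vt)²/(4Dt)), with n_e·A the pore (flow) area.
Plume center vt = 1.02 × 10.4 = 10.608 m, so the well at 18.9 m is 8.292 m downgradient of the peak.
√(4πDt) = 10.50 m, giving peak height M/(n_e·A·√(4πDt)) = 0.223/(0.30 × 15.9 × 10.50) = 0.004452 kg/m³.
(x−vt)²/(4Dt) = (8.292)²/(4 × 0.844 × 10.4) = 1.958; exp(−1.958) = 0.1411.
C = 0.004452 × 0.1411 = 0.000628 kg/m³.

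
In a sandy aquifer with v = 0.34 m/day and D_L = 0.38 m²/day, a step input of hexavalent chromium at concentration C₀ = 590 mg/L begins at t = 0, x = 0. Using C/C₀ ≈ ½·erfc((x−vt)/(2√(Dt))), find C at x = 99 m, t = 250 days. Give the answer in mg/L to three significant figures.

For a continuous step input, C/C₀ ≈ ½·erfc((x−vt)/(2√(Dt))).
vt = 0.34 × 250 = 85 m and 2√(Dt) = 2√(0.38 × 250) = 19.49 m.
Argument (x−vt)/(2√(Dt)) = (99 − 85)/19.49 = 0.7183; ½·erfc(0.7183) = 0.1549.
C = 590 × 0.1549 = 91.4 mg/L.

91.4 mg/L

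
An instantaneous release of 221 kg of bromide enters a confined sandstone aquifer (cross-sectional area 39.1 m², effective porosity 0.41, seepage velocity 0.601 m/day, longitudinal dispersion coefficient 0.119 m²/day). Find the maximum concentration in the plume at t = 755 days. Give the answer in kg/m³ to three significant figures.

The peak of an instantaneous 1D plume sits at x = vt; there the Gaussian factor is 1 and C_max = M/(n_e·A·√(4πDt)), where n_e·A is the pore area the mass is dissolved in.
√(4πDt) = √(4π × 0.119 × 755) = 33.60 m, so C_max = 221/(0.41 × 39.1 × 33.60) = 0.410 kg/m³.

0.410 kg/m³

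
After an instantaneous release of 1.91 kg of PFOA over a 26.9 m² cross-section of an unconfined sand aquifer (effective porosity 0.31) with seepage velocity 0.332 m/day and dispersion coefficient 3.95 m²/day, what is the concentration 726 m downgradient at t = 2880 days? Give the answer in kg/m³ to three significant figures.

For an instantaneous plane source, C(x,t) = M/(n_e·A·√(4πDt)) · exp(−(x−vt)²/(4Dt)), with n_e·A the pore (flow) area.
Plume center vt = 0.332 × 2880 = 956.16 m, so the well at 726 m is 230.16 m upgradient of the peak.
√(4πDt) = 378.1 m, giving peak height M/(n_e·A·√(4πDt)) = 1.91/(0.31 × 26.9 × 378.1) = 0.0006058 kg/m³.
(x−vt)²/(4Dt) = (-230.16)²/(4 × 3.95 × 2880) = 1.164; exp(−1.164) = 0.3122.
C = 0.0006058 × 0.3122 = 0.000189 kg/m³.

0.000189 kg/m³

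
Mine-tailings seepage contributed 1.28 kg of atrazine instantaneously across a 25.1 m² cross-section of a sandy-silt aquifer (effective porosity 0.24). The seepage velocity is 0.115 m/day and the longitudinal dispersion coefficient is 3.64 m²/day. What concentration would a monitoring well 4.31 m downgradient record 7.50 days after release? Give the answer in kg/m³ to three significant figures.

0.0103 kg/m³

For an instantaneous plane source, C(x,t) = M/(n_e·A·√(4πDt)) · exp(−(x−vt)²/(4Dt)), with n_e·A the pore (flow) area.
Plume center vt = 0.115 × 7.50 = 0.8625 m, so the well at 4.31 m is 3.4475 m downgradient of the peak.
√(4πDt) = 18.52 m, giving peak height M/(n_e·A·√(4πDt)) = 1.28/(0.24 × 25.1 × 18.52) = 0.01147 kg/m³.
(x−vt)²/(4Dt) = (3.4475)²/(4 × 3.64 × 7.50) = 0.1088; exp(−0.1088) = 0.8969.
C = 0.01147 × 0.8969 = 0.0103 kg/m³.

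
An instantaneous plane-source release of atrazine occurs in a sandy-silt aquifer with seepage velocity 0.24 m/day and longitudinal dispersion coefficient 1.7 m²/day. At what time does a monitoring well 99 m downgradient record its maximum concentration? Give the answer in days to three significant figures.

For the 1D instantaneous-source solution, setting ∂C/∂t = 0 at fixed x gives v²t² + 2Dt − x² = 0, so t = (√(D² + v²x²) − D)/v².
√(D² + v²x²) = √(1.7² + 0.24² × 99²) = 23.82; v² = 0.0576.
t = (23.82 − 1.7)/0.0576 = 384 days (vs. the pure-advection estimate x/v = 412 d).

384 days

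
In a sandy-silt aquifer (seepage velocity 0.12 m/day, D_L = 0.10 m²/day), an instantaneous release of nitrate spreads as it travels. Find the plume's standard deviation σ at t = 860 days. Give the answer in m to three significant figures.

13.1 m

Dispersive spreading gives a Gaussian with σ² = 2Dt; advection only shifts the center.
σ = √(2 × 0.10 × 860) = 13.1 m.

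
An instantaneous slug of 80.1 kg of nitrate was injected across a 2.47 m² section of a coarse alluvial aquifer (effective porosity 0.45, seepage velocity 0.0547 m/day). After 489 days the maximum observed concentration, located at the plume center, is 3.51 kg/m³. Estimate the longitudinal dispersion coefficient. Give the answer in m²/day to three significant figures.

At the plume center C_max = M/(n_e·A·√(4πDt)), so D = M²/(4πt·(n_e·A·C_max)²).
n_e·A·C_max = 0.45 × 2.47 × 3.51 = 3.901 kg/m.
D = 80.1²/(4π × 489 × 3.901²) = 0.0686 m²/day.

0.0686 m²/day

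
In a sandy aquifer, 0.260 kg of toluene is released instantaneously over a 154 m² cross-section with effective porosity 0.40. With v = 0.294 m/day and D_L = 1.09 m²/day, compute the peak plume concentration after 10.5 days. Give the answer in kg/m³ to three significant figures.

The peak of an instantaneous 1D plume sits at x = vt; there the Gaussian factor is 1 and C_max = M/(n_e·A·√(4πDt)), where n_e·A is the pore area the mass is dissolved in.
√(4πDt) = √(4π × 1.09 × 10.5) = 11.99 m, so C_max = 0.260/(0.40 × 154 × 11.99) = 0.000352 kg/m³.

0.000352 kg/m³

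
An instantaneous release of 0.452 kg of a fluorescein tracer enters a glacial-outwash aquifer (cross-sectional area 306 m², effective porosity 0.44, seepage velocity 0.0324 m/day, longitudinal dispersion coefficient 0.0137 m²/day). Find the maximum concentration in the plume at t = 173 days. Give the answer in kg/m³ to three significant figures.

0.000615 kg/m³

The peak of an instantaneous 1D plume sits at x = vt; there the Gaussian factor is 1 and C_max = M/(n_e·A·√(4πDt)), where n_e·A is the pore area the mass is dissolved in.
√(4πDt) = √(4π × 0.0137 × 173) = 5.457 m, so C_max = 0.452/(0.44 × 306 × 5.457) = 0.000615 kg/m³.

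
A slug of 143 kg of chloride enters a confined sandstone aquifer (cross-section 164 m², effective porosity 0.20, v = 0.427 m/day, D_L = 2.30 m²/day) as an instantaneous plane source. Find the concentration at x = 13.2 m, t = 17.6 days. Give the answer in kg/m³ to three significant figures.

0.158 kg/m³

For an instantaneous plane source, C(x,t) = M/(n_e·A·√(4πDt)) · exp(−(x−vt)²/(4Dt)), with n_e·A the pore (flow) area.
Plume center vt = 0.427 × 17.6 = 7.5152 m, so the well at 13.2 m is 5.6848 m downgradient of the peak.
√(4πDt) = 22.55 m, giving peak height M/(n_e·A·√(4πDt)) = 143/(0.20 × 164 × 22.55) = 0.1933 kg/m³.
(x−vt)²/(4Dt) = (5.6848)²/(4 × 2.30 × 17.6) = 0.1996; exp(−0.1996) = 0.8191.
C = 0.1933 × 0.8191 = 0.158 kg/m³.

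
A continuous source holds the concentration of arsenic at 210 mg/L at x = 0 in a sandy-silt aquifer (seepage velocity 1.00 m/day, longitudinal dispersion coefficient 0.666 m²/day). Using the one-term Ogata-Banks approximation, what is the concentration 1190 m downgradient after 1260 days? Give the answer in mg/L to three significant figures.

For a continuous step input, C/C₀ ≈ ½·erfc((x−vt)/(2√(Dt))).
vt = 1.00 × 1260 = 1260 m and 2√(Dt) = 2√(0.666 × 1260) = 57.94 m.
Argument (x−vt)/(2√(Dt)) = (1190 − 1260)/57.94 = -1.208; ½·erfc(-1.208) = 0.9562.
C = 210 × 0.9562 = 201 mg/L.

201 mg/L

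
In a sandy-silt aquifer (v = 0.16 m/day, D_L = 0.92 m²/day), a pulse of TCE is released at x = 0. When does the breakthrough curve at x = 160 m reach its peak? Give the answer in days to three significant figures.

965 days

For the 1D instantaneous-source solution, setting ∂C/∂t = 0 at fixed x gives v²t² + 2Dt − x² = 0, so t = (√(D² + v²x²) − D)/v².
√(D² + v²x²) = √(0.92² + 0.16² × 160²) = 25.62; v² = 0.0256.
t = (25.62 − 0.92)/0.0256 = 965 days (vs. the pure-advection estimate x/v = 1000 d).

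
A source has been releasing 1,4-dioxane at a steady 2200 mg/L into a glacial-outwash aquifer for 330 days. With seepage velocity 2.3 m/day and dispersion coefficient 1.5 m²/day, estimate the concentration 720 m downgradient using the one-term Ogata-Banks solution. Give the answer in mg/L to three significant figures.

For a continuous step input, C/C₀ ≈ ½·erfc((x−vt)/(2√(Dt))).
vt = 2.3 × 330 = 759 m and 2√(Dt) = 2√(1.5 × 330) = 44.50 m.
Argument (x−vt)/(2√(Dt)) = (720 − 759)/44.50 = -0.8764; ½·erfc(-0.8764) = 0.8924.
C = 2200 × 0.8924 = 1960 mg/L.

1960 mg/L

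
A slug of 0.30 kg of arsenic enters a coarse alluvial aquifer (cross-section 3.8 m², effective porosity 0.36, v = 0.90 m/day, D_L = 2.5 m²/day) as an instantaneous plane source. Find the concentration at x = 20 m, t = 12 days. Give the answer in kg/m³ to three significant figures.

For an instantaneous plane source, C(x,t) = M/(n_e·A·√(4πDt)) · exp(−(x−vt)²/(4Dt)), with n_e·A the pore (flow) area.
Plume center vt = 0.90 × 12 = 10.8 m, so the well at 20 m is 9.2 m downgradient of the peak.
√(4πDt) = 19.42 m, giving peak height M/(n_e·A·√(4πDt)) = 0.30/(0.36 × 3.8 × 19.42) = 0.01129 kg/m³.
(x−vt)²/(4Dt) = (9.2)²/(4 × 2.5 × 12) = 0.7053; exp(−0.7053) = 0.4940.
C = 0.01129 × 0.4940 = 0.00558 kg/m³.

0.00558 kg/m³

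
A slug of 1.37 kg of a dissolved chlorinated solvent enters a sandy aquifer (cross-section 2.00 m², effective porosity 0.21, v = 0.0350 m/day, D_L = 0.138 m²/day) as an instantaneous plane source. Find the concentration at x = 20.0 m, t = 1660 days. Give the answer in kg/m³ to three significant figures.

0.0125 kg/m³

For an instantaneous plane source, C(x,t) = M/(n_e·A·√(4πDt)) · exp(−(x−vt)²/(4Dt)), with n_e·A the pore (flow) area.
Plume center vt = 0.0350 × 1660 = 58.1 m, so the well at 20.0 m is 38.1 m upgradient of the peak.
√(4πDt) = 53.65 m, giving peak height M/(n_e·A·√(4πDt)) = 1.37/(0.21 × 2.00 × 53.65) = 0.06080 kg/m³.
(x−vt)²/(4Dt) = (-38.1)²/(4 × 0.138 × 1660) = 1.584; exp(−1.584) = 0.2052.
C = 0.06080 × 0.2052 = 0.0125 kg/m³.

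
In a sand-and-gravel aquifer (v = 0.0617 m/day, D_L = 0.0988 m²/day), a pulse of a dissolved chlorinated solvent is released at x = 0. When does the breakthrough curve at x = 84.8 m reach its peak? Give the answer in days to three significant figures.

1350 days

For the 1D instantaneous-source solution, setting ∂C/∂t = 0 at fixed x gives v²t² + 2Dt − x² = 0, so t = (√(D² + v²x²) − D)/v².
√(D² + v²x²) = √(0.0988² + 0.0617² × 84.8²) = 5.233; v² = 0.00380689.
t = (5.233 − 0.0988)/0.00380689 = 1350 days (vs. the pure-advection estimate x/v = 1370 d).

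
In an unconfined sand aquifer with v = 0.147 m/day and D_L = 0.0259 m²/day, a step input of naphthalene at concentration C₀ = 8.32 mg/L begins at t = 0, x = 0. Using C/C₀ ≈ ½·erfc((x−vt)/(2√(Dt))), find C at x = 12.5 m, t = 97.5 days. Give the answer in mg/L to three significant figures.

For a continuous step input, C/C₀ ≈ ½·erfc((x−vt)/(2√(Dt))).
vt = 0.147 × 97.5 = 14.3325 m and 2√(Dt) = 2√(0.0259 × 97.5) = 3.178 m.
Argument (x−vt)/(2√(Dt)) = (12.5 − 14.3325)/3.178 = -0.5766; ½·erfc(-0.5766) = 0.7926.
C = 8.32 × 0.7926 = 6.59 mg/L.

6.59 mg/L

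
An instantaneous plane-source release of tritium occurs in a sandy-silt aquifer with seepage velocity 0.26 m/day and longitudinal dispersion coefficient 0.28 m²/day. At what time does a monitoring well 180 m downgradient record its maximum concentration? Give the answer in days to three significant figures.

688 days

For the 1D instantaneous-source solution, setting ∂C/∂t = 0 at fixed x gives v²t² + 2Dt − x² = 0, so t = (√(D² + v²x²) − D)/v².
√(D² + v²x²) = √(0.28² + 0.26² × 180²) = 46.80; v² = 0.0676.
t = (46.80 − 0.28)/0.0676 = 688 days (vs. the pure-advection estimate x/v = 692 d).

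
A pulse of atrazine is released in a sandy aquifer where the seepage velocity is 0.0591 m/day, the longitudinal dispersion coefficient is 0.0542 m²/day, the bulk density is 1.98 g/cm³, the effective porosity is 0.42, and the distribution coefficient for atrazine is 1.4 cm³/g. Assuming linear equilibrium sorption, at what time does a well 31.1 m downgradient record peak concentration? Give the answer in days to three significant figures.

3880 days

Retardation factor R = 1 + ρ_b·K_d/n = 1 + 1.98 × 1.4/0.42 = 7.600.
Sorption retards both mechanisms: v_R = v/R = 0.007776 m/day, D_R = D/R = 0.007132 m²/day.
Peak time from v_R²t² + 2D_R t − x² = 0: t = (√(D_R² + v_R²x²) − D_R)/v_R².
√(D_R² + v_R²x²) = √(0.007132² + 0.007776² × 31.1²) = 0.2419; v_R² = 6.047e-05.
t = (0.2419 − 0.007132)/6.047e-05 = 3880 days.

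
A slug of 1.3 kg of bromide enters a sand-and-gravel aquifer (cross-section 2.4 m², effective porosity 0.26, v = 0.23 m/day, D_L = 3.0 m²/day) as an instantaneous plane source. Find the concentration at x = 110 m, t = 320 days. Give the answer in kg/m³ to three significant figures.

For an instantaneous plane source, C(x,t) = M/(n_e·A·√(4πDt)) · exp(−(x−vt)²/(4Dt)), with n_e·A the pore (flow) area.
Plume center vt = 0.23 × 320 = 73.6 m, so the well at 110 m is 36.4 m downgradient of the peak.
√(4πDt) = 109.8 m, giving peak height M/(n_e·A·√(4πDt)) = 1.3/(0.26 × 2.4 × 109.8) = 0.01897 kg/m³.
(x−vt)²/(4Dt) = (36.4)²/(4 × 3.0 × 320) = 0.3450; exp(−0.3450) = 0.7082.
C = 0.01897 × 0.7082 = 0.0134 kg/m³.

0.0134 kg/m³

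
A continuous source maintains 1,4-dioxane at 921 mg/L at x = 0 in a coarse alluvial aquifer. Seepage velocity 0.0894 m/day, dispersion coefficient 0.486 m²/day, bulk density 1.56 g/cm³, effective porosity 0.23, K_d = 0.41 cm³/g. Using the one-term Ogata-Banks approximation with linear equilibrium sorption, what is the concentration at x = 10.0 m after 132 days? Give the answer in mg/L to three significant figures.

109 mg/L

Retardation factor R = 1 + ρ_b·K_d/n = 1 + 1.56 × 0.41/0.23 = 3.781.
Sorption retards both mechanisms: v_R = v/R = 0.02364 m/day, D_R = D/R = 0.1285 m²/day.
v_R·t = 0.02364 × 132 = 3.12048 m; 2√(D_R t) = 8.237 m; argument = (10.0 − 3.12048)/8.237 = 0.8352.
C = C₀ × ½·erfc(0.8352) = 921 × 0.1188 = 109 mg/L.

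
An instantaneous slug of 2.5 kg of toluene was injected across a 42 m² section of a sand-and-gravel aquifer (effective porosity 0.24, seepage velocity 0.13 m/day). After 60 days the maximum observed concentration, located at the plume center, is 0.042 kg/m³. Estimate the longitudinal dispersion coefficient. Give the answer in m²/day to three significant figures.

At the plume center C_max = M/(n_e·A·√(4πDt)), so D = M²/(4πt·(n_e·A·C_max)²).
n_e·A·C_max = 0.24 × 42 × 0.042 = 0.4234 kg/m.
D = 2.5²/(4π × 60 × 0.4234²) = 0.0462 m²/day.

0.0462 m²/day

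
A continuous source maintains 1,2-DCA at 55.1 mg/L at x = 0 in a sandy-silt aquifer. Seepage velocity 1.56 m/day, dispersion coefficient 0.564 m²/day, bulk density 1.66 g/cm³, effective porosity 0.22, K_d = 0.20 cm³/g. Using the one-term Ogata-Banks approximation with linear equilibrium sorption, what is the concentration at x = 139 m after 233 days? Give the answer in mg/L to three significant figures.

Retardation factor R = 1 + ρ_b·K_d/n = 1 + 1.66 × 0.20/0.22 = 2.509.
Sorption retards both mechanisms: v_R = v/R = 0.6218 m/day, D_R = D/R = 0.2248 m²/day.
v_R·t = 0.6218 × 233 = 144.8794 m; 2√(D_R t) = 14.47 m; argument = (139 − 144.8794)/14.47 = -0.4063.
C = C₀ × ½·erfc(-0.4063) = 55.1 × 0.7172 = 39.5 mg/L.

39.5 mg/L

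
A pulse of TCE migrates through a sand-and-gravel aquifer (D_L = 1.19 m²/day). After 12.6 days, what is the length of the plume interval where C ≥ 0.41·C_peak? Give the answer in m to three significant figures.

14.6 m

The plume is Gaussian with σ = √(2Dt) = √(2 × 1.19 × 12.6) = 5.476 m.
C/C_peak = exp(−Δx²/(2σ²)) = 0.41 ⇒ Δx = σ·√(−2 ln 0.41) = 5.476 × 1.335 = 7.310 m.
Width = 2Δx = 14.6 m.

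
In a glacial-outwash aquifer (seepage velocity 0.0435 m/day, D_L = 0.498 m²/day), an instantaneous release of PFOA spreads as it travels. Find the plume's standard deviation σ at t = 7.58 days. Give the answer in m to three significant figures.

Dispersive spreading gives a Gaussian with σ² = 2Dt; advection only shifts the center.
σ = √(2 × 0.498 × 7.58) = 2.75 m.

2.75 m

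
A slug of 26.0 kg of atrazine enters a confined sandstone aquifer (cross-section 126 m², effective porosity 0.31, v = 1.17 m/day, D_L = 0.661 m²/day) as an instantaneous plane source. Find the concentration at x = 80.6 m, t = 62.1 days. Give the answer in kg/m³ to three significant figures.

For an instantaneous plane source, C(x,t) = M/(n_e·A·√(4πDt)) · exp(−(x−vt)²/(4Dt)), with n_e·A the pore (flow) area.
Plume center vt = 1.17 × 62.1 = 72.657 m, so the well at 80.6 m is 7.943 m downgradient of the peak.
√(4πDt) = 22.71 m, giving peak height M/(n_e·A·√(4πDt)) = 26.0/(0.31 × 126 × 22.71) = 0.02931 kg/m³.
(x−vt)²/(4Dt) = (7.943)²/(4 × 0.661 × 62.1) = 0.3843; exp(−0.3843) = 0.6809.
C = 0.02931 × 0.6809 = 0.0200 kg/m³.

0.0200 kg/m³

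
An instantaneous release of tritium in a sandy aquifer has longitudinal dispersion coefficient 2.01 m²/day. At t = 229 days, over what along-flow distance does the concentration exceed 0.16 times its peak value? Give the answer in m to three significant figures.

116 m

The plume is Gaussian with σ = √(2Dt) = √(2 × 2.01 × 229) = 30.34 m.
C/C_peak = exp(−Δx²/(2σ²)) = 0.16 ⇒ Δx = σ·√(−2 ln 0.16) = 30.34 × 1.914 = 58.07 m.
Width = 2Δx = 116 m.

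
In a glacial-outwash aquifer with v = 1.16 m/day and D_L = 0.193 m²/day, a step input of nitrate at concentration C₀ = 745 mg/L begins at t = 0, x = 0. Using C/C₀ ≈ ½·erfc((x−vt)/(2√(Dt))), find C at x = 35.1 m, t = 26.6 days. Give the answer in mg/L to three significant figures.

69.0 mg/L

For a continuous step input, C/C₀ ≈ ½·erfc((x−vt)/(2√(Dt))).
vt = 1.16 × 26.6 = 30.856 m and 2√(Dt) = 2√(0.193 × 26.6) = 4.532 m.
Argument (x−vt)/(2√(Dt)) = (35.1 − 30.856)/4.532 = 0.9365; ½·erfc(0.9365) = 0.09268.
C = 745 × 0.09268 = 69.0 mg/L.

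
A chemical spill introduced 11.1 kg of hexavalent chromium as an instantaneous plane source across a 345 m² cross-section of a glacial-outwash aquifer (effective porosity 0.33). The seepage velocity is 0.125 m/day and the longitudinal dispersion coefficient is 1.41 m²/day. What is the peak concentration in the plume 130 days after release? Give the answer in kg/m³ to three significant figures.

The peak of an instantaneous 1D plume sits at x = vt; there the Gaussian factor is 1 and C_max = M/(n_e·A·√(4πDt)), where n_e·A is the pore area the mass is dissolved in.
√(4πDt) = √(4π × 1.41 × 130) = 47.99 m, so C_max = 11.1/(0.33 × 345 × 47.99) = 0.00203 kg/m³.

0.00203 kg/m³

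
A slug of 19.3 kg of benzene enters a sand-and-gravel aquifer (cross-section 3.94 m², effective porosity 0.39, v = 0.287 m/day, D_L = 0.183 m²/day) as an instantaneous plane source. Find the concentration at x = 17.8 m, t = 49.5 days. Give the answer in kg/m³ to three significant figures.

0.824 kg/m³

For an instantaneous plane source, C(x,t) = M/(n_e·A·√(4πDt)) · exp(−(x−vt)²/(4Dt)), with n_e·A the pore (flow) area.
Plume center vt = 0.287 × 49.5 = 14.2065 m, so the well at 17.8 m is 3.5935 m downgradient of the peak.
√(4πDt) = 10.67 m, giving peak height M/(n_e·A·√(4πDt)) = 19.3/(0.39 × 3.94 × 10.67) = 1.177 kg/m³.
(x−vt)²/(4Dt) = (3.5935)²/(4 × 0.183 × 49.5) = 0.3564; exp(−0.3564) = 0.7002.
C = 1.177 × 0.7002 = 0.824 kg/m³.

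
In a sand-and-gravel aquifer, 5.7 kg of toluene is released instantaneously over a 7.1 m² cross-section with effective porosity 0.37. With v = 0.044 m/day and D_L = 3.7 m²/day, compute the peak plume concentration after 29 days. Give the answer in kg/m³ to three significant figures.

0.0591 kg/m³

The peak of an instantaneous 1D plume sits at x = vt; there the Gaussian factor is 1 and C_max = M/(n_e·A·√(4πDt)), where n_e·A is the pore area the mass is dissolved in.
√(4πDt) = √(4π × 3.7 × 29) = 36.72 m, so C_max = 5.7/(0.37 × 7.1 × 36.72) = 0.0591 kg/m³.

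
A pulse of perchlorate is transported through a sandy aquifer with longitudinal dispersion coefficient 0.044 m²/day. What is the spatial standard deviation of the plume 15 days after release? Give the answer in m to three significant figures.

1.15 m

Dispersive spreading gives a Gaussian with σ² = 2Dt; advection only shifts the center.
σ = √(2 × 0.044 × 15) = 1.15 m.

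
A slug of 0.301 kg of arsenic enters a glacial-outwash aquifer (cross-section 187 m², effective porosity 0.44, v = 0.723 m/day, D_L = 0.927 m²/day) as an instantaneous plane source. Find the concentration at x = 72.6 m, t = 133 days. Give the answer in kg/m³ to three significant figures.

For an instantaneous plane source, C(x,t) = M/(n_e·A·√(4πDt)) · exp(−(x−vt)²/(4Dt)), with n_e·A the pore (flow) area.
Plume center vt = 0.723 × 133 = 96.159 m, so the well at 72.6 m is 23.559 m upgradient of the peak.
√(4πDt) = 39.36 m, giving peak height M/(n_e·A·√(4πDt)) = 0.301/(0.44 × 187 × 39.36) = 9.294e-05 kg/m³.
(x−vt)²/(4Dt) = (-23.559)²/(4 × 0.927 × 133) = 1.125; exp(−1.125) = 0.3247.
C = 9.294e-05 × 0.3247 = 3.02e-05 kg/m³.

3.02e-05 kg/m³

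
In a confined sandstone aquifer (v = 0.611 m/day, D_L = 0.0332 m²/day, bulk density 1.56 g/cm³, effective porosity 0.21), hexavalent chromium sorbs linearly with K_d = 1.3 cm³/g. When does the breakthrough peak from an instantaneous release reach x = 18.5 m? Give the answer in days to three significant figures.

Retardation factor R = 1 + ρ_b·K_d/n = 1 + 1.56 × 1.3/0.21 = 10.66.
Sorption retards both mechanisms: v_R = v/R = 0.05732 m/day, D_R = D/R = 0.003114 m²/day.
Peak time from v_R²t² + 2D_R t − x² = 0: t = (√(D_R² + v_R²x²) − D_R)/v_R².
√(D_R² + v_R²x²) = √(0.003114² + 0.05732² × 18.5²) = 1.060; v_R² = 0.003286.
t = (1.060 − 0.003114)/0.003286 = 322 days.

322 days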